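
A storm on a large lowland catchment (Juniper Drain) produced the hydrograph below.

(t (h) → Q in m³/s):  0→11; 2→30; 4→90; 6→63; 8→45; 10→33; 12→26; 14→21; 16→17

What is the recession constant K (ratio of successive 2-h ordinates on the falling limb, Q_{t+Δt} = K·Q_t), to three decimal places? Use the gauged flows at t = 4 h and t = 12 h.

Using the recession-limb readings at t = 4 h and t = 12 h: Q falls from 90 to 26 m³/s over 4 intervals.
K = (Q₂/Q₁)^(1/4) = (26/90)^(1/4) = 0.733.

K ≈ 0.733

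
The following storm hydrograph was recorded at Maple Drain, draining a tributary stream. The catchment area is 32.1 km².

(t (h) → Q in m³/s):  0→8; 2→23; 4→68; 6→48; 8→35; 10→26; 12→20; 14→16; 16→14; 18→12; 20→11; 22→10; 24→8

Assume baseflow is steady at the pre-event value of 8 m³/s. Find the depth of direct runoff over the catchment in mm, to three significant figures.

Direct runoff: 0.0, 15.0, 60.0, 40.0, 27.0, 18.0, 12.0, 8.0, 6.0, 4.0, 3.0, 2.0, 0.0 m³/s; ΣQ_DR = 195.0 m³/s.
V = ΣQ_DR · Δt = 195.0 × 7200 s = 1.404 × 10^6 m³.
Over A = 32.1 km², depth = V / A = 43.7 mm.

d ≈ 43.7 mm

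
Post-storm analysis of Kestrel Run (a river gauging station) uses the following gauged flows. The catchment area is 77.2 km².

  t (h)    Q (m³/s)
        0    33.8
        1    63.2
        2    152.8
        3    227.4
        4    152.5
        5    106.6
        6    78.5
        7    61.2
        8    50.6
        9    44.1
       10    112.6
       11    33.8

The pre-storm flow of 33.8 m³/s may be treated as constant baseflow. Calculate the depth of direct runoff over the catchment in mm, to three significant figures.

Direct runoff: 0.0, 29.4, 119.0, 193.6, 118.7, 72.8, 44.7, 27.4, 16.8, 10.3, 78.8, 0.0 m³/s; ΣQ_DR = 711.5 m³/s.
V = ΣQ_DR · Δt = 711.5 × 3600 s = 2.561 × 10^6 m³.
Over A = 77.2 km², depth = V / A = 33.2 mm.

d ≈ 33.2 mm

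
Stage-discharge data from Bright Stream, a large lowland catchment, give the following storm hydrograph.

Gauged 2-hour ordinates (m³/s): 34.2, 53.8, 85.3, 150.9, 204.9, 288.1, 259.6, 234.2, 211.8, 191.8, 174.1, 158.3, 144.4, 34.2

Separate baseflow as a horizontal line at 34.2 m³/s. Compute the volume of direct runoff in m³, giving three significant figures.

V ≈ 1.26 × 10^7 m³

Direct-runoff ordinates (Q − Q_b): 0.0, 19.6, 51.1, 116.7, 170.7, 253.9, 225.4, 200.0, 177.6, 157.6, 139.9, 124.1, 110.2, 0.0 m³/s.
ΣQ_DR = 1747 m³/s.
With Δt = 2 h = 7200 s, V = ΣQ_DR · Δt = 1747 × 7200 = 1.26 × 10^7 m³.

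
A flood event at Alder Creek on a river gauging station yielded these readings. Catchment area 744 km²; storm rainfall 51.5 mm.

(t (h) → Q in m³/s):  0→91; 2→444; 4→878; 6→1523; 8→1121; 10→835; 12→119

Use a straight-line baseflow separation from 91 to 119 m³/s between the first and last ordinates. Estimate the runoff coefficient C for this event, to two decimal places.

C ≈ 0.80

ΣQ_DR = 4276 m³/s; V = ΣQ_DR·Δt = 3.079 × 10^7 m³.
Runoff depth d = V / A = 41.38 mm.
C = d / P = 41.38 / 51.5 = 0.80.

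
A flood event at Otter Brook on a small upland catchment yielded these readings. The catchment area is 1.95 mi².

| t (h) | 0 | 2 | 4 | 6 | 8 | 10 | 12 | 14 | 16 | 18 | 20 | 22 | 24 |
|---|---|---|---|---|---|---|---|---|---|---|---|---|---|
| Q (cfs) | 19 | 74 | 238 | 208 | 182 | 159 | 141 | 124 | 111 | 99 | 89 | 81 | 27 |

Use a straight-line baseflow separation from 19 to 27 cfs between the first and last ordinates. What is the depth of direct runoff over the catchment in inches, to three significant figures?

d ≈ 1.99 in

Direct runoff: 0.00, 54.33, 217.67, 187.00, 160.33, 136.67, 118.00, 100.33, 86.67, 74.00, 63.33, 54.67, 0.00 cfs; ΣQ_DR = 1253 cfs.
V = ΣQ_DR · Δt = 1253 × 7200 s = 9.022 × 10^6 ft³.
Over A = 1.95 mi², depth = V / A = 1.99 in.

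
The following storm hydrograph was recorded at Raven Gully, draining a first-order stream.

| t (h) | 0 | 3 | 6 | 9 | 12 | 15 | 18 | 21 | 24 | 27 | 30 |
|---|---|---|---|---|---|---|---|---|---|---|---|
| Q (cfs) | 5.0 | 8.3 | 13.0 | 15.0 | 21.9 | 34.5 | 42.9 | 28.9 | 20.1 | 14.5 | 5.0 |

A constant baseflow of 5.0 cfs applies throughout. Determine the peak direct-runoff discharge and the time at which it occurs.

Subtracting baseflow gives direct-runoff ordinates: 0.0, 3.3, 8.0, 10.0, 16.9, 29.5, 37.9, 23.9, 15.1, 9.5, 0.0 cfs.
The maximum is 37.9 cfs, occurring at the reading for t = 18 h.

Q_p = 37.9 cfs at t = 18 h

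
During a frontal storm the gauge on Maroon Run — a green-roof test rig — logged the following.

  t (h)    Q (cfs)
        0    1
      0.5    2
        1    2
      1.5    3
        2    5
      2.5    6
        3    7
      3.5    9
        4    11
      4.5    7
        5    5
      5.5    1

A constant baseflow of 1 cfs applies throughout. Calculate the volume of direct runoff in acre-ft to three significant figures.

V ≈ 1.94 acre-ft

Direct-runoff ordinates (Q − Q_b): 0.0, 1.0, 1.0, 2.0, 4.0, 5.0, 6.0, 8.0, 10.0, 6.0, 4.0, 0.0 cfs.
ΣQ_DR = 47.00 cfs.
With Δt = 0.5 h = 1800 s, V = ΣQ_DR · Δt = 47.00 × 1800 = 84600 ft³ = 1.94 acre-ft.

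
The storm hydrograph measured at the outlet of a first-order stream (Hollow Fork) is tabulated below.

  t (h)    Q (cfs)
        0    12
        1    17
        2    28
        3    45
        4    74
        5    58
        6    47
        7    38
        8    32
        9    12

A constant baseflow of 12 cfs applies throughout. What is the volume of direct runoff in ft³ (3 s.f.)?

V ≈ 8.75 × 10^5 ft³

Direct-runoff ordinates (Q − Q_b): 0.0, 5.0, 16.0, 33.0, 62.0, 46.0, 35.0, 26.0, 20.0, 0.0 cfs.
ΣQ_DR = 243.0 cfs.
With Δt = 1 h = 3600 s, V = ΣQ_DR · Δt = 243.0 × 3600 = 8.75 × 10^5 ft³.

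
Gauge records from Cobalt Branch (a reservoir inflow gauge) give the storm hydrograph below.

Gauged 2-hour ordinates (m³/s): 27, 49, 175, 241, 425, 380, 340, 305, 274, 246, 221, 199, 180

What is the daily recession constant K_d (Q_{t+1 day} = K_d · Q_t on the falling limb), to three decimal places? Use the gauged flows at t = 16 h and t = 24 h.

Between t = 16 h and t = 24 h the flow falls from 274 to 180 m³/s over 4×2 h = 8 h.
Per-interval ratio K = (180/274)^(1/4) = 0.9003; K_d = K^(24/2) = 0.284.

K_d ≈ 0.284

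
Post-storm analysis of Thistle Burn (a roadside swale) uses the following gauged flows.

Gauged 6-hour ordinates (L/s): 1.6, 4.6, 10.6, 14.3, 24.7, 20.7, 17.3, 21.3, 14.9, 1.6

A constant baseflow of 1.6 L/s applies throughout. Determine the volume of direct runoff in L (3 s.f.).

Direct-runoff ordinates (Q − Q_b): 0.0, 3.0, 9.0, 12.7, 23.1, 19.1, 15.7, 19.7, 13.3, 0.0 L/s.
ΣQ_DR = 115.6 L/s.
With Δt = 6 h = 21600 s, V = ΣQ_DR · Δt = 115.6 × 21600 = 2.50 × 10^6 L.

V ≈ 2.50 × 10^6 L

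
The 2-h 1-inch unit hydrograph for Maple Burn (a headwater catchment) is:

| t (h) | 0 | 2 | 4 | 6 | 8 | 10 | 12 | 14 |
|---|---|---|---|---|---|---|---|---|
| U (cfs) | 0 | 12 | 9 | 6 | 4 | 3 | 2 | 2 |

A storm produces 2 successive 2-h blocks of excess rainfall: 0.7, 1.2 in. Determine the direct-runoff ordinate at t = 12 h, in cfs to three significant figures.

Q ≈ 5.00 cfs

By discrete convolution, Q_j = Σ (P_i / 1 in) · U_{j−i}.
At t = 12 h (j=6): Q = (0.7/1)·2 + (1.2/1)·3 = 5.00 cfs.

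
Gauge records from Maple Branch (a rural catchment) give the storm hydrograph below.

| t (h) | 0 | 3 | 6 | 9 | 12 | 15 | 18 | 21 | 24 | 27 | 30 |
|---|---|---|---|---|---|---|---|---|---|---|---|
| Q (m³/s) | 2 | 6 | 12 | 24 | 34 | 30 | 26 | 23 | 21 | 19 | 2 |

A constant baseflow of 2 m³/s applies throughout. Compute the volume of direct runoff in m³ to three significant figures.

V ≈ 1.91 × 10^6 m³

Direct-runoff ordinates (Q − Q_b): 0.0, 4.0, 10.0, 22.0, 32.0, 28.0, 24.0, 21.0, 19.0, 17.0, 0.0 m³/s.
ΣQ_DR = 177.0 m³/s.
With Δt = 3 h = 10800 s, V = ΣQ_DR · Δt = 177.0 × 10800 = 1.91 × 10^6 m³.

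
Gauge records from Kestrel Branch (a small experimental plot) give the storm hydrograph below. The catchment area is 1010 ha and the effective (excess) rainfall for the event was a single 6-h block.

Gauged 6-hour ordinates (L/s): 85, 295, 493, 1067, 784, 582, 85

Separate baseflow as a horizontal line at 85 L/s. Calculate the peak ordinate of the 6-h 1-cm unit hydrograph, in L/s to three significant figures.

Direct runoff: 0.0, 210.0, 408.0, 982.0, 699.0, 497.0, 0.0 L/s; ΣQ_DR = 2796 L/s, peak = 982.0 L/s.
Runoff depth d = ΣQ_DR·Δt / A = 2796 × 21600 / (1010 ha) = 5.980 mm.
The 1-cm UH is the DRH scaled by (10 mm)/d, so U_p = 982.0 × 10/5.980 = 1640 L/s.

U_p ≈ 1640 L/s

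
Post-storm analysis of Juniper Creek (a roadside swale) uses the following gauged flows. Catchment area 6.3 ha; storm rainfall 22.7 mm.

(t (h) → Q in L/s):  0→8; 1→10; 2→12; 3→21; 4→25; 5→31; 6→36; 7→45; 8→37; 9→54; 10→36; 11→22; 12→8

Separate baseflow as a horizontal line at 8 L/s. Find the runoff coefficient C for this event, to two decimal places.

C ≈ 0.61

ΣQ_DR = 241.0 L/s; V = ΣQ_DR·Δt = 8.676 × 10^5 L.
Runoff depth d = V / A = 13.77 mm.
C = d / P = 13.77 / 22.7 = 0.61.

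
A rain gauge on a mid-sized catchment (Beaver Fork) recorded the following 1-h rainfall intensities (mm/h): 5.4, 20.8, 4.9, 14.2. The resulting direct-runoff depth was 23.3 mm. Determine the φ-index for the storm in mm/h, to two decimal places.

Only the 2 blocks with intensity above φ contribute runoff: 20.8, 14.2 mm/h.
Σ(I−φ)·Δt = d  ⇒  (20.8+14.2 − 2φ)·1 = 23.3
φ = (35.00 − 23.3/1) / 2 = 5.85 mm/h.

φ ≈ 5.85 mm/h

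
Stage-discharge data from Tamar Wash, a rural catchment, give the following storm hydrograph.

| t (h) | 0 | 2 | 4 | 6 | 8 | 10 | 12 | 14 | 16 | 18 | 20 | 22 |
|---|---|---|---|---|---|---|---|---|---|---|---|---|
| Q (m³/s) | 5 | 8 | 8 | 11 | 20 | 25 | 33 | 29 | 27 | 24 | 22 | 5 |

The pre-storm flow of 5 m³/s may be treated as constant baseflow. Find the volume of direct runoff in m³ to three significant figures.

Direct-runoff ordinates (Q − Q_b): 0.0, 3.0, 3.0, 6.0, 15.0, 20.0, 28.0, 24.0, 22.0, 19.0, 17.0, 0.0 m³/s.
ΣQ_DR = 157.0 m³/s.
With Δt = 2 h = 7200 s, V = ΣQ_DR · Δt = 157.0 × 7200 = 1.13 × 10^6 m³.

V ≈ 1.13 × 10^6 m³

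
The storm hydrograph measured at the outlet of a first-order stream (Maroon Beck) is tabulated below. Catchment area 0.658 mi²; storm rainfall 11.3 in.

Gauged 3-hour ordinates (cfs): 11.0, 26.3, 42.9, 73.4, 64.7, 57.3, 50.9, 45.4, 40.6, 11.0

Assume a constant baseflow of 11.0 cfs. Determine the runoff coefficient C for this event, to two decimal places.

ΣQ_DR = 313.5 cfs; V = ΣQ_DR·Δt = 3.386 × 10^6 ft³.
Runoff depth d = V / A = 2.215 in.
C = d / P = 2.215 / 11.3 = 0.20.

C ≈ 0.20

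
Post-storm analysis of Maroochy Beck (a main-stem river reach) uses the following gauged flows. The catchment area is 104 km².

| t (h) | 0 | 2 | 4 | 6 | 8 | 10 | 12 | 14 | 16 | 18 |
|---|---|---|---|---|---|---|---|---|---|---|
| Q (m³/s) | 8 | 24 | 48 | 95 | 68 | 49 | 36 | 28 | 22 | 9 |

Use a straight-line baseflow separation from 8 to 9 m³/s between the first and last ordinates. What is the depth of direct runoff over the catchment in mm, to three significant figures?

d ≈ 20.9 mm

Direct runoff: 0.00, 15.89, 39.78, 86.67, 59.56, 40.44, 27.33, 19.22, 13.11, 0.00 m³/s; ΣQ_DR = 302.0 m³/s.
V = ΣQ_DR · Δt = 302.0 × 7200 s = 2.174 × 10^6 m³.
Over A = 104 km², depth = V / A = 20.9 mm.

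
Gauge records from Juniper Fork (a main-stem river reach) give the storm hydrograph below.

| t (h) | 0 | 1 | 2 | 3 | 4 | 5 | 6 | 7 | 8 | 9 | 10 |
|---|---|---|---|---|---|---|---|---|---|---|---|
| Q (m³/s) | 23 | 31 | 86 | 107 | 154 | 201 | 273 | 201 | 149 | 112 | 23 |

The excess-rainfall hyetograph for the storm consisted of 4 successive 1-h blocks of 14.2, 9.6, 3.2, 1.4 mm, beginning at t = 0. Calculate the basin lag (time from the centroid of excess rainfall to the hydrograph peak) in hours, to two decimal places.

t_L ≈ 4.79 h

Centroid of excess rainfall: t_c = Σ P_i·t̄_i / ΣP_i = 1.2113 h (block centres at 0.5, 1.5, 2.5, 3.5 h).
Hydrograph peak occurs at t = 6 h, so basin lag t_L = 6 − 1.2113 = 4.79 h.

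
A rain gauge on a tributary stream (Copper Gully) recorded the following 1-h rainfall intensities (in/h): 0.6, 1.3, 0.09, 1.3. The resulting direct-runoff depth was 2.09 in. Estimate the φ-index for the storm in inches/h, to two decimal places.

Only the 3 blocks with intensity above φ contribute runoff: 0.6, 1.3, 1.3 in/h.
Σ(I−φ)·Δt = d  ⇒  (0.6+1.3+1.3 − 3φ)·1 = 2.09
φ = (3.200 − 2.09/1) / 3 = 0.37 in/h.

φ ≈ 0.37 in/h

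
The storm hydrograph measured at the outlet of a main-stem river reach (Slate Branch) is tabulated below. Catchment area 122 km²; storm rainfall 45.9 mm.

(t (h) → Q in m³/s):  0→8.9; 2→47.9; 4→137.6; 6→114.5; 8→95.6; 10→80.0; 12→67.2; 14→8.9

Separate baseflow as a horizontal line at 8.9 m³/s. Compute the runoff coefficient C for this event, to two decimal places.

ΣQ_DR = 489.4 m³/s; V = ΣQ_DR·Δt = 3.524 × 10^6 m³.
Runoff depth d = V / A = 28.88 mm.
C = d / P = 28.88 / 45.9 = 0.63.

C ≈ 0.63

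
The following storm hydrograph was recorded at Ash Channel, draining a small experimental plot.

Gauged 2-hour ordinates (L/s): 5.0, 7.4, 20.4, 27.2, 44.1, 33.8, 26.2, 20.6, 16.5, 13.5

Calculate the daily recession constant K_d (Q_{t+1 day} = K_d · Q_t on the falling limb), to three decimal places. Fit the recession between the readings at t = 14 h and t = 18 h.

Between t = 14 h and t = 18 h the flow falls from 20.6 to 13.5 L/s over 2×2 h = 4 h.
Per-interval ratio K = (13.5/20.6)^(1/2) = 0.8095; K_d = K^(24/2) = 0.079.

K_d ≈ 0.079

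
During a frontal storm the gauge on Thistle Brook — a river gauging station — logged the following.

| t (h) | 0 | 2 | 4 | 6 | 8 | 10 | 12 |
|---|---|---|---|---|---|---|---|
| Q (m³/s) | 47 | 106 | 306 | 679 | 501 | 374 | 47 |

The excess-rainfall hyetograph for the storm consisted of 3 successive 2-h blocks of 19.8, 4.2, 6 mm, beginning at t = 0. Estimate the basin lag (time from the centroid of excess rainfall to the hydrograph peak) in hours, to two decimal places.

Centroid of excess rainfall: t_c = Σ P_i·t̄_i / ΣP_i = 2.0800 h (block centres at 1, 3, 5 h).
Hydrograph peak occurs at t = 6 h, so basin lag t_L = 6 − 2.0800 = 3.92 h.

t_L ≈ 3.92 h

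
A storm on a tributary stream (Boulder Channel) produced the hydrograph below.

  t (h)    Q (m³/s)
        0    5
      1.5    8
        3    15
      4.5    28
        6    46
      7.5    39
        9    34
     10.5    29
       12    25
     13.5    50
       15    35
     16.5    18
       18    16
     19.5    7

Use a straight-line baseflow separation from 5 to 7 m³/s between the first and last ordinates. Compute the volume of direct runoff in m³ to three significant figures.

V ≈ 1.46 × 10^6 m³

Direct-runoff ordinates (Q − Q_b): 0.00, 2.85, 9.69, 22.54, 40.38, 33.23, 28.08, 22.92, 18.77, 43.62, 28.46, 11.31, 9.15, 0.00 m³/s.
ΣQ_DR = 271.0 m³/s.
With Δt = 1.5 h = 5400 s, V = ΣQ_DR · Δt = 271.0 × 5400 = 1.46 × 10^6 m³.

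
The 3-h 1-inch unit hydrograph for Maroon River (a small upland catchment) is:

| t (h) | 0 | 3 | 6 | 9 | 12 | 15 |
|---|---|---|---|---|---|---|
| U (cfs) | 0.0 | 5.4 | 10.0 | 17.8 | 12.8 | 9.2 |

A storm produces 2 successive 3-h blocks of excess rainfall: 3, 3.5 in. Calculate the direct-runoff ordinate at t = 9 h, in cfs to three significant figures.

By discrete convolution, Q_j = Σ (P_i / 1 in) · U_{j−i}.
At t = 9 h (j=3): Q = (3/1)·17.8 + (3.5/1)·10.0 = 88.4 cfs.

Q ≈ 88.4 cfs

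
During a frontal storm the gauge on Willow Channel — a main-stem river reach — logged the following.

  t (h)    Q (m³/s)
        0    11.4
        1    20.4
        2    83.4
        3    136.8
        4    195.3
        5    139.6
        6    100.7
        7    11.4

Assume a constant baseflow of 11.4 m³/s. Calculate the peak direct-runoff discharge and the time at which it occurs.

Q_p = 183.9 m³/s at t = 4 h

Subtracting baseflow gives direct-runoff ordinates: 0.0, 9.0, 72.0, 125.4, 183.9, 128.2, 89.3, 0.0 m³/s.
The maximum is 183.9 m³/s, occurring at the reading for t = 4 h.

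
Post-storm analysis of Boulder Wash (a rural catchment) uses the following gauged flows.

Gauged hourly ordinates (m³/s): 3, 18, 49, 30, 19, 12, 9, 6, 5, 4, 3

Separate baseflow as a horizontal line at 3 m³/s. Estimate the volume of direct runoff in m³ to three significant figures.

V ≈ 4.50 × 10^5 m³

Direct-runoff ordinates (Q − Q_b): 0.0, 15.0, 46.0, 27.0, 16.0, 9.0, 6.0, 3.0, 2.0, 1.0, 0.0 m³/s.
ΣQ_DR = 125.0 m³/s.
With Δt = 1 h = 3600 s, V = ΣQ_DR · Δt = 125.0 × 3600 = 4.50 × 10^5 m³.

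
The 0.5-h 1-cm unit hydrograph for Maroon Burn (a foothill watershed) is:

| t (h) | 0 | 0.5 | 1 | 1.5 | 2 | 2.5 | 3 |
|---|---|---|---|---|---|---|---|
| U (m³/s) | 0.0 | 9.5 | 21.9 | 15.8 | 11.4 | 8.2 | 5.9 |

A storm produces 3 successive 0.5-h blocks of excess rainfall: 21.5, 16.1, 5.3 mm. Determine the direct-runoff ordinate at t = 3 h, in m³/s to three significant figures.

By discrete convolution, Q_j = Σ (P_i / 10 mm) · U_{j−i}.
At t = 3 h (j=6): Q = (21.5/10)·5.9 + (16.1/10)·8.2 + (5.3/10)·11.4 = 31.9 m³/s.

Q ≈ 31.9 m³/s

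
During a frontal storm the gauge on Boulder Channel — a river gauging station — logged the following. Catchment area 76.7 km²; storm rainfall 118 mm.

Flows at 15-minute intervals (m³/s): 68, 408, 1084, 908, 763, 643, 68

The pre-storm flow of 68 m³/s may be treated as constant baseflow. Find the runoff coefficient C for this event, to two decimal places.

ΣQ_DR = 3466 m³/s; V = ΣQ_DR·Δt = 3.119 × 10^6 m³.
Runoff depth d = V / A = 40.67 mm.
C = d / P = 40.67 / 118 = 0.34.

C ≈ 0.34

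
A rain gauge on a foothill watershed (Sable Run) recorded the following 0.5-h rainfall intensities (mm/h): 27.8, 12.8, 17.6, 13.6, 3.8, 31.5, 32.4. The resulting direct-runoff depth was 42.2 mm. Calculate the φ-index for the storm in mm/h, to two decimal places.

φ ≈ 8.55 mm/h

Only the 6 blocks with intensity above φ contribute runoff: 27.8, 12.8, 17.6, 13.6, 31.5, 32.4 mm/h.
Σ(I−φ)·Δt = d  ⇒  (27.8+12.8+17.6+13.6+31.5+32.4 − 6φ)·0.5 = 42.2
φ = (135.7 − 42.2/0.5) / 6 = 8.55 mm/h.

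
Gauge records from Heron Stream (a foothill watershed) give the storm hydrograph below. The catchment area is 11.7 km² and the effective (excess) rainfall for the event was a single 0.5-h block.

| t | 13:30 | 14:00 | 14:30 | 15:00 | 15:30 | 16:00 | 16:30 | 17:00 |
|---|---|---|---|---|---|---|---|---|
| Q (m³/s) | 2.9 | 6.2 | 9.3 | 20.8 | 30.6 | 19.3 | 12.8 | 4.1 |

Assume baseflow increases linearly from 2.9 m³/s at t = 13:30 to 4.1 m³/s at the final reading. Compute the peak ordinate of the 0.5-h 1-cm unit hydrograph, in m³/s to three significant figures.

Direct runoff: 0.00, 3.13, 6.06, 17.39, 27.01, 15.54, 8.87, 0.00 m³/s; ΣQ_DR = 78.00 m³/s, peak = 27.01 m³/s.
Runoff depth d = ΣQ_DR·Δt / A = 78.00 × 1800 / (11.7 km²) = 12.00 mm.
The 1-cm UH is the DRH scaled by (10 mm)/d, so U_p = 27.01 × 10/12.00 = 22.5 m³/s.

U_p ≈ 22.5 m³/s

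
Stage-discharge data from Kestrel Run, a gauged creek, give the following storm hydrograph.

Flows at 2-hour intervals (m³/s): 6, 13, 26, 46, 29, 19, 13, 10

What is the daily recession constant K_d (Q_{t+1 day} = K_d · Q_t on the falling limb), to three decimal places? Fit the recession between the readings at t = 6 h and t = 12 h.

Between t = 6 h and t = 12 h the flow falls from 46 to 13 m³/s over 3×2 h = 6 h.
Per-interval ratio K = (13/46)^(1/3) = 0.6562; K_d = K^(24/2) = 0.006.

K_d ≈ 0.006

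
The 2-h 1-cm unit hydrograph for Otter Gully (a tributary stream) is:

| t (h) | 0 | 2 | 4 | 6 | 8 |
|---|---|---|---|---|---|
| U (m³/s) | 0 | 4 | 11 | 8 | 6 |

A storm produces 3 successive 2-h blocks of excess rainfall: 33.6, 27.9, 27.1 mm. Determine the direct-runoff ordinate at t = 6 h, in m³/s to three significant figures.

By discrete convolution, Q_j = Σ (P_i / 10 mm) · U_{j−i}.
At t = 6 h (j=3): Q = (33.6/10)·8 + (27.9/10)·11 + (27.1/10)·4 = 68.4 m³/s.

Q ≈ 68.4 m³/s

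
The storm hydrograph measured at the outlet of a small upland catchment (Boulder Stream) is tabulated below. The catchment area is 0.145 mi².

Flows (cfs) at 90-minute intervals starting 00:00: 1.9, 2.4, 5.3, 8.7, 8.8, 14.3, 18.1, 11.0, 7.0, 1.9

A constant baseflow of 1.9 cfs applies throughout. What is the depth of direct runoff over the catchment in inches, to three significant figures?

d ≈ 0.968 in

Direct runoff: 0.0, 0.5, 3.4, 6.8, 6.9, 12.4, 16.2, 9.1, 5.1, 0.0 cfs; ΣQ_DR = 60.40 cfs.
V = ΣQ_DR · Δt = 60.40 × 5400 s = 3.262 × 10^5 ft³.
Over A = 0.145 mi², depth = V / A = 0.968 in.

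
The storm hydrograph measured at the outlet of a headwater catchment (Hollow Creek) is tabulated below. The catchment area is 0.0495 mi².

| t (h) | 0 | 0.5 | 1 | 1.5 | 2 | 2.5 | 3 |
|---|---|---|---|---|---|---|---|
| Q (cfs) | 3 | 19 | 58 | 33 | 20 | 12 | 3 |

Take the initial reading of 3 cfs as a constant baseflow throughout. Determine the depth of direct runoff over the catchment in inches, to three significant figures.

d ≈ 1.99 in

Direct runoff: 0.0, 16.0, 55.0, 30.0, 17.0, 9.0, 0.0 cfs; ΣQ_DR = 127.0 cfs.
V = ΣQ_DR · Δt = 127.0 × 1800 s = 2.286 × 10^5 ft³.
Over A = 0.0495 mi², depth = V / A = 1.99 in.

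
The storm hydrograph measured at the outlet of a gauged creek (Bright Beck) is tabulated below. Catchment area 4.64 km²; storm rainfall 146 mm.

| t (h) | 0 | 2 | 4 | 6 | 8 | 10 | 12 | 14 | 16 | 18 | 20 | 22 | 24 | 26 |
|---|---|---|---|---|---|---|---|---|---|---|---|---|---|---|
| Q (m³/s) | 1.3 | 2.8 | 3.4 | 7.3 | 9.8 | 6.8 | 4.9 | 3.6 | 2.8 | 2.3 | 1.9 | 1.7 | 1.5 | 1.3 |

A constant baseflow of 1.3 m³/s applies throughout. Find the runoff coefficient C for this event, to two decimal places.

C ≈ 0.35

ΣQ_DR = 33.20 m³/s; V = ΣQ_DR·Δt = 2.390 × 10^5 m³.
Runoff depth d = V / A = 51.52 mm.
C = d / P = 51.52 / 146 = 0.35.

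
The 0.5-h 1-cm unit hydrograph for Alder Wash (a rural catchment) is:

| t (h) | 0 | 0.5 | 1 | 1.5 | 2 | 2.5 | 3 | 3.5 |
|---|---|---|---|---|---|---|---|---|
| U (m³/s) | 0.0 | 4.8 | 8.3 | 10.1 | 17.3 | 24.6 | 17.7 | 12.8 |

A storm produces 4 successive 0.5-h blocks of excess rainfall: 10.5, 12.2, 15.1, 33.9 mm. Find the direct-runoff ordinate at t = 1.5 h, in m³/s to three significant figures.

By discrete convolution, Q_j = Σ (P_i / 10 mm) · U_{j−i}.
At t = 1.5 h (j=3): Q = (10.5/10)·10.1 + (12.2/10)·8.3 + (15.1/10)·4.8 + (33.9/10)·0.0 = 28.0 m³/s.

Q ≈ 28.0 m³/s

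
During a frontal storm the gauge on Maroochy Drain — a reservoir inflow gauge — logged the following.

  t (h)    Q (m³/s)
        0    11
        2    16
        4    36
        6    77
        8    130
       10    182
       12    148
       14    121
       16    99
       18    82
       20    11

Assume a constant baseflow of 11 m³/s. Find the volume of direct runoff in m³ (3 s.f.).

V ≈ 5.70 × 10^6 m³

Direct-runoff ordinates (Q − Q_b): 0.0, 5.0, 25.0, 66.0, 119.0, 171.0, 137.0, 110.0, 88.0, 71.0, 0.0 m³/s.
ΣQ_DR = 792.0 m³/s.
With Δt = 2 h = 7200 s, V = ΣQ_DR · Δt = 792.0 × 7200 = 5.70 × 10^6 m³.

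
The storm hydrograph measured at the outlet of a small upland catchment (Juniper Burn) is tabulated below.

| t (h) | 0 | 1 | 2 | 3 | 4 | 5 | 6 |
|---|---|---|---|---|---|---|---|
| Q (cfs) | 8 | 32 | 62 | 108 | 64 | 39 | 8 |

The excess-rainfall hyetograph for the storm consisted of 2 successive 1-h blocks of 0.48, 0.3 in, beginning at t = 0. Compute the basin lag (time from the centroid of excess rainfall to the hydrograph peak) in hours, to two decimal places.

Centroid of excess rainfall: t_c = Σ P_i·t̄_i / ΣP_i = 0.8846 h (block centres at 0.5, 1.5 h).
Hydrograph peak occurs at t = 3 h, so basin lag t_L = 3 − 0.8846 = 2.12 h.

t_L ≈ 2.12 h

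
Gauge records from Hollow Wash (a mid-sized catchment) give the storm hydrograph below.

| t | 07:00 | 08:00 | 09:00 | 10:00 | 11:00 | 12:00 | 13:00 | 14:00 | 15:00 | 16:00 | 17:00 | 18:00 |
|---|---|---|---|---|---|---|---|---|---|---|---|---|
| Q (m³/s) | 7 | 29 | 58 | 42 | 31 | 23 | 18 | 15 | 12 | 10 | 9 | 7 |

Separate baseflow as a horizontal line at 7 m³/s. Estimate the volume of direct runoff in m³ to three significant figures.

V ≈ 6.37 × 10^5 m³

Direct-runoff ordinates (Q − Q_b): 0.0, 22.0, 51.0, 35.0, 24.0, 16.0, 11.0, 8.0, 5.0, 3.0, 2.0, 0.0 m³/s.
ΣQ_DR = 177.0 m³/s.
With Δt = 1 h = 3600 s, V = ΣQ_DR · Δt = 177.0 × 3600 = 6.37 × 10^5 m³.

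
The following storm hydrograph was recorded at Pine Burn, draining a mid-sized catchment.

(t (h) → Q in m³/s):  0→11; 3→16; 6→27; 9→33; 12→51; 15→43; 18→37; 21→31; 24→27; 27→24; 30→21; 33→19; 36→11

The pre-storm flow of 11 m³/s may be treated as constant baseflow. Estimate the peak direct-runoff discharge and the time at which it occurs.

Subtracting baseflow gives direct-runoff ordinates: 0.0, 5.0, 16.0, 22.0, 40.0, 32.0, 26.0, 20.0, 16.0, 13.0, 10.0, 8.0, 0.0 m³/s.
The maximum is 40.0 m³/s, occurring at the reading for t = 12 h.

Q_p = 40.0 m³/s at t = 12 h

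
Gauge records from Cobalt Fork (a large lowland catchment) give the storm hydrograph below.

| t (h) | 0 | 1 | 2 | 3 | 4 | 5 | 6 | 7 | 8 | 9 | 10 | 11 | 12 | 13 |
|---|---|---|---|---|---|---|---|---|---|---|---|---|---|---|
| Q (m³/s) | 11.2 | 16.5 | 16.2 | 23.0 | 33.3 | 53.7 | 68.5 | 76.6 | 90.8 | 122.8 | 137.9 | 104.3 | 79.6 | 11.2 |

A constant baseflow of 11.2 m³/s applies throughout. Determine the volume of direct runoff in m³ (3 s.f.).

Direct-runoff ordinates (Q − Q_b): 0.0, 5.3, 5.0, 11.8, 22.1, 42.5, 57.3, 65.4, 79.6, 111.6, 126.7, 93.1, 68.4, 0.0 m³/s.
ΣQ_DR = 688.8 m³/s.
With Δt = 1 h = 3600 s, V = ΣQ_DR · Δt = 688.8 × 3600 = 2.48 × 10^6 m³.

V ≈ 2.48 × 10^6 m³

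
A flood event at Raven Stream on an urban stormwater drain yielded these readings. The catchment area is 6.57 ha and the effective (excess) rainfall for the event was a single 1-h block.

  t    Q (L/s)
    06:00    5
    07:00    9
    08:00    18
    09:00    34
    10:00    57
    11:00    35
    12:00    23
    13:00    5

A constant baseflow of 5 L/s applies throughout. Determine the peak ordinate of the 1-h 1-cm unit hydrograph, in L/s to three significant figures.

U_p ≈ 65.0 L/s

Direct runoff: 0.0, 4.0, 13.0, 29.0, 52.0, 30.0, 18.0, 0.0 L/s; ΣQ_DR = 146.0 L/s, peak = 52.0 L/s.
Runoff depth d = ΣQ_DR·Δt / A = 146.0 × 3600 / (6.57 ha) = 8.000 mm.
The 1-cm UH is the DRH scaled by (10 mm)/d, so U_p = 52.0 × 10/8.000 = 65.0 L/s.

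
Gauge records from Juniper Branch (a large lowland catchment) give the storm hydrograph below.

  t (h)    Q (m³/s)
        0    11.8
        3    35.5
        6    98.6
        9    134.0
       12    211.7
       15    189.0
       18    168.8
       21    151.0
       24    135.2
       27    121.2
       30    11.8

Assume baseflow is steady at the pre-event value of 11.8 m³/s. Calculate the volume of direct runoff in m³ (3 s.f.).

Direct-runoff ordinates (Q − Q_b): 0.0, 23.7, 86.8, 122.2, 199.9, 177.2, 157.0, 139.2, 123.4, 109.4, 0.0 m³/s.
ΣQ_DR = 1139 m³/s.
With Δt = 3 h = 10800 s, V = ΣQ_DR · Δt = 1139 × 10800 = 1.23 × 10^7 m³.

V ≈ 1.23 × 10^7 m³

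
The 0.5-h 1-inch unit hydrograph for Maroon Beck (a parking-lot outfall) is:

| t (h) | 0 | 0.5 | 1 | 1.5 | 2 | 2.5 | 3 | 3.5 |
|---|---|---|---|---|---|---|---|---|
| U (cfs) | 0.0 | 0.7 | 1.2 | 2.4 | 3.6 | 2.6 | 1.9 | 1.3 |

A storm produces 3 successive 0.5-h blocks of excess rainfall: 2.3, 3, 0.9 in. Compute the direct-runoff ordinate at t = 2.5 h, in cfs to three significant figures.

By discrete convolution, Q_j = Σ (P_i / 1 in) · U_{j−i}.
At t = 2.5 h (j=5): Q = (2.3/1)·2.6 + (3/1)·3.6 + (0.9/1)·2.4 = 18.9 cfs.

Q ≈ 18.9 cfs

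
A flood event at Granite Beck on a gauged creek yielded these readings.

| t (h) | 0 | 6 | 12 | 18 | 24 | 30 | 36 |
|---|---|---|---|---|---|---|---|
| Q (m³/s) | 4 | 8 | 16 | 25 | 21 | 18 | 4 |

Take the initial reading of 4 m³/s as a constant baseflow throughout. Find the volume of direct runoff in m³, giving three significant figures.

Direct-runoff ordinates (Q − Q_b): 0.0, 4.0, 12.0, 21.0, 17.0, 14.0, 0.0 m³/s.
ΣQ_DR = 68.00 m³/s.
With Δt = 6 h = 21600 s, V = ΣQ_DR · Δt = 68.00 × 21600 = 1.47 × 10^6 m³.

V ≈ 1.47 × 10^6 m³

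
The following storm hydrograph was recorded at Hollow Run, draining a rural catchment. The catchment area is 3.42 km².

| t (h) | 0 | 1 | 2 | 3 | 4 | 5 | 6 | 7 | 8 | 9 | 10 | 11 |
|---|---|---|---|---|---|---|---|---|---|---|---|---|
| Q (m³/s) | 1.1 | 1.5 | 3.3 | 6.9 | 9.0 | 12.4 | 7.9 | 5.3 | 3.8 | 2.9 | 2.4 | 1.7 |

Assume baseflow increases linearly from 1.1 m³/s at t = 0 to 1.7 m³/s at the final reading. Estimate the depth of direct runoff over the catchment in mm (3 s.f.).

Direct runoff: 0.00, 0.35, 2.09, 5.64, 7.68, 11.03, 6.47, 3.82, 2.26, 1.31, 0.75, 0.00 m³/s; ΣQ_DR = 41.40 m³/s.
V = ΣQ_DR · Δt = 41.40 × 3600 s = 1.490 × 10^5 m³.
Over A = 3.42 km², depth = V / A = 43.6 mm.

d ≈ 43.6 mm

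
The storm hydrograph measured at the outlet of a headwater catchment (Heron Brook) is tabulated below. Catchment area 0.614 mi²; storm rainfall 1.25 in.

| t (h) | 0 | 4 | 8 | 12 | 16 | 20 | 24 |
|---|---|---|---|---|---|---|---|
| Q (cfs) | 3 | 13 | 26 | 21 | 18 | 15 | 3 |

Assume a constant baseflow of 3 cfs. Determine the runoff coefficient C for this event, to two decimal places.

ΣQ_DR = 78.00 cfs; V = ΣQ_DR·Δt = 1.123 × 10^6 ft³.
Runoff depth d = V / A = 0.7874 in.
C = d / P = 0.7874 / 1.25 = 0.63.

C ≈ 0.63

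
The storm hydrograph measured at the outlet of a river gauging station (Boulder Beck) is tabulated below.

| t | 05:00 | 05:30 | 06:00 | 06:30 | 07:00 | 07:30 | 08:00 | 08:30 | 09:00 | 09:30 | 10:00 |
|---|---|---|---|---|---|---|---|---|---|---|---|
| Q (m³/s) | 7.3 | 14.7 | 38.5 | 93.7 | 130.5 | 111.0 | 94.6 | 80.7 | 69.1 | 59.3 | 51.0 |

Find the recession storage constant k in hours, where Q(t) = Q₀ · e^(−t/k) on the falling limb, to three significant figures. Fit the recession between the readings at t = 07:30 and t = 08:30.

On the falling limb, Q drops from 111.0 to 80.7 m³/s between t = 07:30 and t = 08:30 (Δt = 1 h).
k = −Δt / ln(Q₂/Q₁) = −1 / ln(80.7/111.0) = 3.14 h.

k ≈ 3.14 h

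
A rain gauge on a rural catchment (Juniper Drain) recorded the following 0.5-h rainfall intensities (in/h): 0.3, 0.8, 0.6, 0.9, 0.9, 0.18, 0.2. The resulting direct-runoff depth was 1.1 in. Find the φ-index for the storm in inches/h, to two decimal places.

Only the 5 blocks with intensity above φ contribute runoff: 0.3, 0.8, 0.6, 0.9, 0.9 in/h.
Σ(I−φ)·Δt = d  ⇒  (0.3+0.8+0.6+0.9+0.9 − 5φ)·0.5 = 1.1
φ = (3.500 − 1.1/0.5) / 5 = 0.26 in/h.

φ ≈ 0.26 in/h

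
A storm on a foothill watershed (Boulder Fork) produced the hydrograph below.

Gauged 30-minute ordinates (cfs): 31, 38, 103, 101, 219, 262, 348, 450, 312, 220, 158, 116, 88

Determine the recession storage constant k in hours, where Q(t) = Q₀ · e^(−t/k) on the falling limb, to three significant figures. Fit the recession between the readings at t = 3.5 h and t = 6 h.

On the falling limb, Q drops from 450 to 88 cfs between t = 3.5 h and t = 6 h (Δt = 2.5 h).
k = −Δt / ln(Q₂/Q₁) = −2.5 / ln(88/450) = 1.53 h.

k ≈ 1.53 h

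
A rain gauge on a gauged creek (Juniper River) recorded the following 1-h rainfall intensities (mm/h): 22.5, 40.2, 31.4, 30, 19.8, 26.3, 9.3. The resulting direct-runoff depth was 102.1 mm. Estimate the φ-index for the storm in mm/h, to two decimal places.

Only the 6 blocks with intensity above φ contribute runoff: 22.5, 40.2, 31.4, 30, 19.8, 26.3 mm/h.
Σ(I−φ)·Δt = d  ⇒  (22.5+40.2+31.4+30+19.8+26.3 − 6φ)·1 = 102.1
φ = (170.2 − 102.1/1) / 6 = 11.35 mm/h.

φ ≈ 11.35 mm/h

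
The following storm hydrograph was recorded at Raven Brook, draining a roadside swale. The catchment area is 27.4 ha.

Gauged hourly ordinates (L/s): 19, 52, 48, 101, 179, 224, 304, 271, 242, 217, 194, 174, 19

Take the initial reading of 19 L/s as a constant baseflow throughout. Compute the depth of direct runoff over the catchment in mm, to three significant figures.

Direct runoff: 0.0, 33.0, 29.0, 82.0, 160.0, 205.0, 285.0, 252.0, 223.0, 198.0, 175.0, 155.0, 0.0 L/s; ΣQ_DR = 1797 L/s.
V = ΣQ_DR · Δt = 1797 × 3600 s = 6.469 × 10^6 L.
Over A = 27.4 ha, depth = V / A = 23.6 mm.

d ≈ 23.6 mm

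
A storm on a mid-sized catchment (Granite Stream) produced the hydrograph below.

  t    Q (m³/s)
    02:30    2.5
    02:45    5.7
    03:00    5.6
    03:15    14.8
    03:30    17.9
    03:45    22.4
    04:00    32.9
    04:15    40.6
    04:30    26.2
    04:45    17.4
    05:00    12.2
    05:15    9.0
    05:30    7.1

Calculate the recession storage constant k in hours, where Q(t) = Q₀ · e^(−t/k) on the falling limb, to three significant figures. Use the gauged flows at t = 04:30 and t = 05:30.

k ≈ 0.766 h

On the falling limb, Q drops from 26.2 to 7.1 m³/s between t = 04:30 and t = 05:30 (Δt = 1 h).
k = −Δt / ln(Q₂/Q₁) = −1 / ln(7.1/26.2) = 0.766 h.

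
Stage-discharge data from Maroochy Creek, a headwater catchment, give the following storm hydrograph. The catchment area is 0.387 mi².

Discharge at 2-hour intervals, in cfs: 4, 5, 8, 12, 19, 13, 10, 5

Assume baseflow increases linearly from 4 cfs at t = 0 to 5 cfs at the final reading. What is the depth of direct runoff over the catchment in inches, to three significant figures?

Direct runoff: 0.00, 0.86, 3.71, 7.57, 14.43, 8.29, 5.14, 0.00 cfs; ΣQ_DR = 40.00 cfs.
V = ΣQ_DR · Δt = 40.00 × 7200 s = 2.880 × 10^5 ft³.
Over A = 0.387 mi², depth = V / A = 0.320 in.

d ≈ 0.320 in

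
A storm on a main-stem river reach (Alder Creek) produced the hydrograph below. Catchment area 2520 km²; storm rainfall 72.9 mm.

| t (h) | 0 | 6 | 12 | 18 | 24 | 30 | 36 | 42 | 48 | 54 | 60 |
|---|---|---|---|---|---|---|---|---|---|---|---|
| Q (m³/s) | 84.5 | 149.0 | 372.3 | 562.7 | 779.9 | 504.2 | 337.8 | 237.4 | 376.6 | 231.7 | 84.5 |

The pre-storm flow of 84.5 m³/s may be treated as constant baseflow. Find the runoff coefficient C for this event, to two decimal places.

ΣQ_DR = 2791 m³/s; V = ΣQ_DR·Δt = 6.029 × 10^7 m³.
Runoff depth d = V / A = 23.92 mm.
C = d / P = 23.92 / 72.9 = 0.33.

C ≈ 0.33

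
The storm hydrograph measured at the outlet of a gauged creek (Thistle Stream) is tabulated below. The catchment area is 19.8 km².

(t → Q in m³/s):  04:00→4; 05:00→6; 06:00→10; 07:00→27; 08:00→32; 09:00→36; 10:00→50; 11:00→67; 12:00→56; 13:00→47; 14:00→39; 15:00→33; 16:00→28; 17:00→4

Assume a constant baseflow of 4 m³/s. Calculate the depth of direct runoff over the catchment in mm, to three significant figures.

Direct runoff: 0.0, 2.0, 6.0, 23.0, 28.0, 32.0, 46.0, 63.0, 52.0, 43.0, 35.0, 29.0, 24.0, 0.0 m³/s; ΣQ_DR = 383.0 m³/s.
V = ΣQ_DR · Δt = 383.0 × 3600 s = 1.379 × 10^6 m³.
Over A = 19.8 km², depth = V / A = 69.6 mm.

d ≈ 69.6 mm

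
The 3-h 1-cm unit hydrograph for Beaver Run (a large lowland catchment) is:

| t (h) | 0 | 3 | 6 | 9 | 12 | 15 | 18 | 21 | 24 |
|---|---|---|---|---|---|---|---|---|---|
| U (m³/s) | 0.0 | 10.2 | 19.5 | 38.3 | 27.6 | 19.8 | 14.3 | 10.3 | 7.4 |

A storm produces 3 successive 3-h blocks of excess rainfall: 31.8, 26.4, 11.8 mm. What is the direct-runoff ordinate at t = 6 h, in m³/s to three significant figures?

Q ≈ 88.9 m³/s

By discrete convolution, Q_j = Σ (P_i / 10 mm) · U_{j−i}.
At t = 6 h (j=2): Q = (31.8/10)·19.5 + (26.4/10)·10.2 + (11.8/10)·0.0 = 88.9 m³/s.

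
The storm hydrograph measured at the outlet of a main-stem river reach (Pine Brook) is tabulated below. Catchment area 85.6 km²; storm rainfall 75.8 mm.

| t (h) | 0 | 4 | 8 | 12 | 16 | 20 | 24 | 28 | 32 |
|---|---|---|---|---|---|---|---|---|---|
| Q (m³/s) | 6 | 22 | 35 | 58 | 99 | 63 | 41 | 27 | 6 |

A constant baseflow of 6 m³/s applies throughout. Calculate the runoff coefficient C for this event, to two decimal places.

C ≈ 0.67

ΣQ_DR = 303.0 m³/s; V = ΣQ_DR·Δt = 4.363 × 10^6 m³.
Runoff depth d = V / A = 50.97 mm.
C = d / P = 50.97 / 75.8 = 0.67.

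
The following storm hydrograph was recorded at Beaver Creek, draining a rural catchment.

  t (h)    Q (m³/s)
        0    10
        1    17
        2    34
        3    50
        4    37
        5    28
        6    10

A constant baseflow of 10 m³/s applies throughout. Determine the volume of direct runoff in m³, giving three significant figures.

Direct-runoff ordinates (Q − Q_b): 0.0, 7.0, 24.0, 40.0, 27.0, 18.0, 0.0 m³/s.
ΣQ_DR = 116.0 m³/s.
With Δt = 1 h = 3600 s, V = ΣQ_DR · Δt = 116.0 × 3600 = 4.18 × 10^5 m³.

V ≈ 4.18 × 10^5 m³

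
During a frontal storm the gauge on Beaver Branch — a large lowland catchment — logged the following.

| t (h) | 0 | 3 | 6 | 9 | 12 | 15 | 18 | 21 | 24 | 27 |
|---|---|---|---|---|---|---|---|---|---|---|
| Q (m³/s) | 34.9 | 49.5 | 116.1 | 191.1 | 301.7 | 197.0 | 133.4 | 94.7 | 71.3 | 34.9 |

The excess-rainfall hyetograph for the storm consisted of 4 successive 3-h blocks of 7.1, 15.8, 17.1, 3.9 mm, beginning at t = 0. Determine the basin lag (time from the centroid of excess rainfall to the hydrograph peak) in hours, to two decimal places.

Centroid of excess rainfall: t_c = Σ P_i·t̄_i / ΣP_i = 5.7164 h (block centres at 1.5, 4.5, 7.5, 10.5 h).
Hydrograph peak occurs at t = 12 h, so basin lag t_L = 12 − 5.7164 = 6.28 h.

t_L ≈ 6.28 h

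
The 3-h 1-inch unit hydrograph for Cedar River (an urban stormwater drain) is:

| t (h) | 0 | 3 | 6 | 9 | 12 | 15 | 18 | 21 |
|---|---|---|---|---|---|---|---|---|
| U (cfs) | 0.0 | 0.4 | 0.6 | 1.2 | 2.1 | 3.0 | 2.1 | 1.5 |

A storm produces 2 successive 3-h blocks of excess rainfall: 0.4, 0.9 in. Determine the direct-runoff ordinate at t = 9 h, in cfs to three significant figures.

Q ≈ 1.02 cfs

By discrete convolution, Q_j = Σ (P_i / 1 in) · U_{j−i}.
At t = 9 h (j=3): Q = (0.4/1)·1.2 + (0.9/1)·0.6 = 1.02 cfs.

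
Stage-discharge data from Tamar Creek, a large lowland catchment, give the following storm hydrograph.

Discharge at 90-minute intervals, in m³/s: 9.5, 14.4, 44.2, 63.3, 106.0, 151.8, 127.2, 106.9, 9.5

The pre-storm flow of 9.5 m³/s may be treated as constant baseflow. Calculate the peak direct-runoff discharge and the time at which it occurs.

Subtracting baseflow gives direct-runoff ordinates: 0.0, 4.9, 34.7, 53.8, 96.5, 142.3, 117.7, 97.4, 0.0 m³/s.
The maximum is 142.3 m³/s, occurring at the reading for t = 7.5 h.

Q_p = 142.3 m³/s at t = 7.5 h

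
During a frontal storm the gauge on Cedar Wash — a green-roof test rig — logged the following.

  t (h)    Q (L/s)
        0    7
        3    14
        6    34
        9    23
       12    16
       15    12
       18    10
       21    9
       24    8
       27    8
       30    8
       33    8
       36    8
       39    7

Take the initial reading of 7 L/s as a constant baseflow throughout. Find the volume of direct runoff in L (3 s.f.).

Direct-runoff ordinates (Q − Q_b): 0.0, 7.0, 27.0, 16.0, 9.0, 5.0, 3.0, 2.0, 1.0, 1.0, 1.0, 1.0, 1.0, 0.0 L/s.
ΣQ_DR = 74.00 L/s.
With Δt = 3 h = 10800 s, V = ΣQ_DR · Δt = 74.00 × 10800 = 7.99 × 10^5 L.

V ≈ 7.99 × 10^5 L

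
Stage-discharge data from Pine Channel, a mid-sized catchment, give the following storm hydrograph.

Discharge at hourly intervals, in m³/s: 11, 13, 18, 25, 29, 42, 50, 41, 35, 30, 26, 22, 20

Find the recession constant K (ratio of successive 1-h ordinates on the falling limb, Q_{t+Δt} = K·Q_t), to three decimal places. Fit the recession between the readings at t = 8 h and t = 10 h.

Using the recession-limb readings at t = 8 h and t = 10 h: Q falls from 35 to 26 m³/s over 2 intervals.
K = (Q₂/Q₁)^(1/2) = (26/35)^(1/2) = 0.862.

K ≈ 0.862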